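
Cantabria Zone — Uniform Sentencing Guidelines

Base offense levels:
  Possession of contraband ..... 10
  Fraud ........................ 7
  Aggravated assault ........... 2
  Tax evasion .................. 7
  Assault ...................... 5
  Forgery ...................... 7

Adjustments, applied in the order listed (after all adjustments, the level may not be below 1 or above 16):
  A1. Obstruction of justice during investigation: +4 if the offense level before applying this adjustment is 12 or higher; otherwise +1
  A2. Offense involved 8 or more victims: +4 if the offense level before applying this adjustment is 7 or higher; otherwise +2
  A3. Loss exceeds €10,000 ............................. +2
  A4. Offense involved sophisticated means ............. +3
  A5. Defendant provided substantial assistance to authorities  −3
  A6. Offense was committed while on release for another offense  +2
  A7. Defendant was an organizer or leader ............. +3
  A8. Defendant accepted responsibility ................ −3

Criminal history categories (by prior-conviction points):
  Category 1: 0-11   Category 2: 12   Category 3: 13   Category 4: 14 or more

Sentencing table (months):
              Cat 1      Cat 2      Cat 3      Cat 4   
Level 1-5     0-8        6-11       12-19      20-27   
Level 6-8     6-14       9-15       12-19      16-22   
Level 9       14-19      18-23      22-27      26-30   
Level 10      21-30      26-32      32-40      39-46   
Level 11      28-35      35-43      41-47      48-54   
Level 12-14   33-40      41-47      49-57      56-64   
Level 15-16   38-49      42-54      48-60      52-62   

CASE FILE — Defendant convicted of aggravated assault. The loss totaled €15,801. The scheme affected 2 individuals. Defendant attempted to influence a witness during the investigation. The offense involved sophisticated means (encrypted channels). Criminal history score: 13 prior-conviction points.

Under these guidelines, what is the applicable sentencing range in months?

12-19 months

Base offense level for aggravated assault: 2.
A1 applies (level before this adjustment is 2 < 12, so +1): 2 + 1 = 3.
A3 applies: 3 + 2 = 5.
A4 applies: 5 + 3 = 8.
A5 does not apply.
Final offense level: 8.
Criminal history: 13 prior points → Category 3 (13).
Level 8 falls in the 6-8 band.
Grid: Level 6-8 × Category 3 = 12-19 months.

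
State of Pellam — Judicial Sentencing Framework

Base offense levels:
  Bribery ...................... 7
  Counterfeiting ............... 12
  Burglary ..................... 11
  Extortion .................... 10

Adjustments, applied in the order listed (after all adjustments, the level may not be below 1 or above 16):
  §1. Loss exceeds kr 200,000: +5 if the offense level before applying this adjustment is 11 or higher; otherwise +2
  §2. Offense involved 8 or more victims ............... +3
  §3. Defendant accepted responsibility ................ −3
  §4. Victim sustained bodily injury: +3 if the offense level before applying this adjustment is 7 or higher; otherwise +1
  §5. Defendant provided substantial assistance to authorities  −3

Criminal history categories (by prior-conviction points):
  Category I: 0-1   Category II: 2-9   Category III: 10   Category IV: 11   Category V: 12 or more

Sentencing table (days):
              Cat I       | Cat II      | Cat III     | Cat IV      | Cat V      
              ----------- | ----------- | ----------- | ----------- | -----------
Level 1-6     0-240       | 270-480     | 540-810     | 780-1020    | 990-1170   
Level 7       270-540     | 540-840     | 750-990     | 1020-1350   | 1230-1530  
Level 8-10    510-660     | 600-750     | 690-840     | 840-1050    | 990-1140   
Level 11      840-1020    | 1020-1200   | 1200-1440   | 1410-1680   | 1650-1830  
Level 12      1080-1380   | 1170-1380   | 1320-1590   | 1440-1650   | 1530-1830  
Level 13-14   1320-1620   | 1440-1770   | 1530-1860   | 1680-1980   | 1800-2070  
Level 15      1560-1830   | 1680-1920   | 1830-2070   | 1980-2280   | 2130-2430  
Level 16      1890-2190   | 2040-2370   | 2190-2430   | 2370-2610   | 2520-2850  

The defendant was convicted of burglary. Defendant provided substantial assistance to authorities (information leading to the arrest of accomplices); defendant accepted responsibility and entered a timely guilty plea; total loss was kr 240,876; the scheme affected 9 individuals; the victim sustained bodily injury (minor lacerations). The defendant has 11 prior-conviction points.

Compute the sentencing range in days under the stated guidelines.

2370-2610 days

Base offense level for burglary: 11.
§1 applies (level before this adjustment is 11 ≥ 11, so +5): 11 + 5 = 16.
§2 applies: 16 + 3 = 19.
§3 applies: 19 − 3 = 16.
§4 applies (level before this adjustment is 16 ≥ 7, so +3): 16 + 3 = 19.
§5 applies: 19 − 3 = 16.
Final offense level: 16.
Criminal history: 11 prior points → Category IV (11).
Level 16 falls in the 16 band.
Grid: Level 16 × Category IV = 2370-2610 days.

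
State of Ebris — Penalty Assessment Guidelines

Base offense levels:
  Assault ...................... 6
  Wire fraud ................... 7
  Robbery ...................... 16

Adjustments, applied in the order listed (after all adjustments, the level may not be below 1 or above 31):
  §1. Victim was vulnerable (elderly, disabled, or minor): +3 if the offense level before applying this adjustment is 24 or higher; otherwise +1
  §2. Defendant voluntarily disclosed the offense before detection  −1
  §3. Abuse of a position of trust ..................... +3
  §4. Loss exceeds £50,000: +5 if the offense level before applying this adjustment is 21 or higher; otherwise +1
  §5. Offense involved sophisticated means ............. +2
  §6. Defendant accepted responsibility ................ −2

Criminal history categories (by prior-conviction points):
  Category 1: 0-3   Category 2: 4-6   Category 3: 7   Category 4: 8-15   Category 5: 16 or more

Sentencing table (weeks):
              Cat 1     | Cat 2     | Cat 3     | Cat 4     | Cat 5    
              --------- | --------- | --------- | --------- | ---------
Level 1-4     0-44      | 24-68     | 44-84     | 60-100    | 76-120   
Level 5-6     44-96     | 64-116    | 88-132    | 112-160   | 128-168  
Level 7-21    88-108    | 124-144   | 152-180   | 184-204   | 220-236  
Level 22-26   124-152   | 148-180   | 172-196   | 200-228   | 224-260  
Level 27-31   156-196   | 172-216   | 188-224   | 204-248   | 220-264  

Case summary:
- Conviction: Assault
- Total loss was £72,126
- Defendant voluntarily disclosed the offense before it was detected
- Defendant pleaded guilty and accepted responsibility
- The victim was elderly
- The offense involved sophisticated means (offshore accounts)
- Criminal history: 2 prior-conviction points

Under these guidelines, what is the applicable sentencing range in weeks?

Base offense level for assault: 6.
§1 applies (level before this adjustment is 6 < 24, so +1): 6 + 1 = 7.
§2 applies: 7 − 1 = 6.
§4 applies (level before this adjustment is 6 < 21, so +1): 6 + 1 = 7.
§5 applies: 7 + 2 = 9.
§6 applies: 9 − 2 = 7.
Final offense level: 7.
Criminal history: 2 prior points → Category 1 (0-3).
Level 7 falls in the 7-21 band.
Grid: Level 7-21 × Category 1 = 88-108 weeks.

88-108 weeks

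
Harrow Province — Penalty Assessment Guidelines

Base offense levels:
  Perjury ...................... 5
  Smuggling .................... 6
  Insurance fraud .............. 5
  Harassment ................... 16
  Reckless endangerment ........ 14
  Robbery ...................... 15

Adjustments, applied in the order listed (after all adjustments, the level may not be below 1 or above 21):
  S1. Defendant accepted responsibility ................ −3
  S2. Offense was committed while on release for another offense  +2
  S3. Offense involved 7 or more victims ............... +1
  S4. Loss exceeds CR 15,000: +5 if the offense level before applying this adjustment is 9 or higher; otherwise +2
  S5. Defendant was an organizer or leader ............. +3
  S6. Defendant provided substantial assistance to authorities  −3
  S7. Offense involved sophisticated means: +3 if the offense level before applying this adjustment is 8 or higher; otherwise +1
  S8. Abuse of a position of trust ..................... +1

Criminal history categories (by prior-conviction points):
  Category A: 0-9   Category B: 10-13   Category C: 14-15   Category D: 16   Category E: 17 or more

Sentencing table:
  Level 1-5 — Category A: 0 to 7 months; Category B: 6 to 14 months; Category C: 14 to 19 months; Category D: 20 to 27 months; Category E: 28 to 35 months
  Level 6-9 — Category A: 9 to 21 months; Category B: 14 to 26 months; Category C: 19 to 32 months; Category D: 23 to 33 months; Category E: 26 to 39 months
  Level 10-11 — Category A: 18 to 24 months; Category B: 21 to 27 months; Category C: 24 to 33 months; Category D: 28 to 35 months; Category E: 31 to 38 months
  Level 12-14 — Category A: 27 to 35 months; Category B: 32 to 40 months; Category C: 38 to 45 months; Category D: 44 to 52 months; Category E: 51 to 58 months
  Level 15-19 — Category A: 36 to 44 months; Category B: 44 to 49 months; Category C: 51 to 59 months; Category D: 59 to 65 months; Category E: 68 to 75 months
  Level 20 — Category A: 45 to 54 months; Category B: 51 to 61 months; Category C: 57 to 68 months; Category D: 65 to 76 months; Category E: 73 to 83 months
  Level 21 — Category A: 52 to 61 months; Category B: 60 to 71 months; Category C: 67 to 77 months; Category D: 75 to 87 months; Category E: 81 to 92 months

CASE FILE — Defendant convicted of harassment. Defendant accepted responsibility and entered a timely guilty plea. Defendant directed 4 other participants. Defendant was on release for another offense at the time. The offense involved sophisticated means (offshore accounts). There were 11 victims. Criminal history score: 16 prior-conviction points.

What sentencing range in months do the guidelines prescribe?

75-87 months

Base offense level for harassment: 16.
S1 applies: 16 − 3 = 13.
S2 applies: 13 + 2 = 15.
S3 applies: 15 + 1 = 16.
S4 does not apply.
S5 applies: 16 + 3 = 19.
S6 does not apply.
S7 applies (level before this adjustment is 19 ≥ 8, so +3): 19 + 3 = 22.
Level 22 exceeds the maximum of 21; capped at 21.
Final offense level: 21.
Criminal history: 16 prior points → Category D (16).
Level 21 falls in the 21 band.
Grid: Level 21 × Category D = 75-87 months.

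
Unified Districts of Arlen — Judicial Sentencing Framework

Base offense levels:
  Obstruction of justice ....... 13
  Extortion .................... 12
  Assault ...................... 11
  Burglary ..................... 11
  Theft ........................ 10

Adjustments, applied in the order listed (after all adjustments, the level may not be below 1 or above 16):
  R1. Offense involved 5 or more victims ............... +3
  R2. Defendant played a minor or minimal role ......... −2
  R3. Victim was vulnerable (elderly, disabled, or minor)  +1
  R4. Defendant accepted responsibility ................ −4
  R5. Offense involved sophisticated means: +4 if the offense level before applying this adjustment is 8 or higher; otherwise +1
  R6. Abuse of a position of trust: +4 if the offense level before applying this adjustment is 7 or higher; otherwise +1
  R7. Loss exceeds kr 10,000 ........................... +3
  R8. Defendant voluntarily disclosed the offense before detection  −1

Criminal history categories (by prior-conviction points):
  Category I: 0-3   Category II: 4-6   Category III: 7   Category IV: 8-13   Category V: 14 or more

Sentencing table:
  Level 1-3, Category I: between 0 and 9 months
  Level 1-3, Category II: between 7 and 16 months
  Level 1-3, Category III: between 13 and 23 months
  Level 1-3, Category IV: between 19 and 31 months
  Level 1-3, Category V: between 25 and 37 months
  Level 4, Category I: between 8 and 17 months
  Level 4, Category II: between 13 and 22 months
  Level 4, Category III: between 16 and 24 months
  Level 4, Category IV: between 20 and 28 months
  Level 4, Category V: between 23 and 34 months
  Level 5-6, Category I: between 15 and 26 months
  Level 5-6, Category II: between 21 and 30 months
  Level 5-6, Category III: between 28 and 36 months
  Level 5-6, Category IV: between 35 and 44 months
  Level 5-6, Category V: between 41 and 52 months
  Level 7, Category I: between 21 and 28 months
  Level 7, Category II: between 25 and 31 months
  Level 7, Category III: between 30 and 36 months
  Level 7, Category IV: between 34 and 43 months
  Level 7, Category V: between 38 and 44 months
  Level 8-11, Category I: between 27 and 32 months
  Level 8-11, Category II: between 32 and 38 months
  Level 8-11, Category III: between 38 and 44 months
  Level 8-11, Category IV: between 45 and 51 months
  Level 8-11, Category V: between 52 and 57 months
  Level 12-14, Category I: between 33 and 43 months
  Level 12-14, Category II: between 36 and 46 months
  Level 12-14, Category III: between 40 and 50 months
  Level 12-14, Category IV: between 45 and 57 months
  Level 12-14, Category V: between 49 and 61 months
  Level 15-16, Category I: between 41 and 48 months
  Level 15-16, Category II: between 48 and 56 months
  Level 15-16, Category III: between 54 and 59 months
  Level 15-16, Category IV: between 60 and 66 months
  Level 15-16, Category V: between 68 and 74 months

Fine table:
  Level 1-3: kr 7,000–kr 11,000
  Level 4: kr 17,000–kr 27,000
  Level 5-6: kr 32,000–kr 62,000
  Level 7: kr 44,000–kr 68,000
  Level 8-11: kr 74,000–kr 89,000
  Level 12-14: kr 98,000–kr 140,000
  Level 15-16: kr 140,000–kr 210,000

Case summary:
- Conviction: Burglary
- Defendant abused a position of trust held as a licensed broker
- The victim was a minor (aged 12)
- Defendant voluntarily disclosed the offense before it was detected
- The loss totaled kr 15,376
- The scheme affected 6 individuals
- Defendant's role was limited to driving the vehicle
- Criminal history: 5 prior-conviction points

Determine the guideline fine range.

Base offense level for burglary: 11.
R1 applies: 11 + 3 = 14.
R2 applies: 14 − 2 = 12.
R3 applies: 12 + 1 = 13.
R4 does not apply.
R5 does not apply.
R6 applies (level before this adjustment is 13 ≥ 7, so +4): 13 + 4 = 17.
R7 applies: 17 + 3 = 20.
R8 applies: 20 − 1 = 19.
Level 19 exceeds the maximum of 16; capped at 16.
Final offense level: 16.
Level 16 falls in the 15-16 band.
Fine table: Level 15-16 → kr 140,000–kr 210,000.

kr 140,000–kr 210,000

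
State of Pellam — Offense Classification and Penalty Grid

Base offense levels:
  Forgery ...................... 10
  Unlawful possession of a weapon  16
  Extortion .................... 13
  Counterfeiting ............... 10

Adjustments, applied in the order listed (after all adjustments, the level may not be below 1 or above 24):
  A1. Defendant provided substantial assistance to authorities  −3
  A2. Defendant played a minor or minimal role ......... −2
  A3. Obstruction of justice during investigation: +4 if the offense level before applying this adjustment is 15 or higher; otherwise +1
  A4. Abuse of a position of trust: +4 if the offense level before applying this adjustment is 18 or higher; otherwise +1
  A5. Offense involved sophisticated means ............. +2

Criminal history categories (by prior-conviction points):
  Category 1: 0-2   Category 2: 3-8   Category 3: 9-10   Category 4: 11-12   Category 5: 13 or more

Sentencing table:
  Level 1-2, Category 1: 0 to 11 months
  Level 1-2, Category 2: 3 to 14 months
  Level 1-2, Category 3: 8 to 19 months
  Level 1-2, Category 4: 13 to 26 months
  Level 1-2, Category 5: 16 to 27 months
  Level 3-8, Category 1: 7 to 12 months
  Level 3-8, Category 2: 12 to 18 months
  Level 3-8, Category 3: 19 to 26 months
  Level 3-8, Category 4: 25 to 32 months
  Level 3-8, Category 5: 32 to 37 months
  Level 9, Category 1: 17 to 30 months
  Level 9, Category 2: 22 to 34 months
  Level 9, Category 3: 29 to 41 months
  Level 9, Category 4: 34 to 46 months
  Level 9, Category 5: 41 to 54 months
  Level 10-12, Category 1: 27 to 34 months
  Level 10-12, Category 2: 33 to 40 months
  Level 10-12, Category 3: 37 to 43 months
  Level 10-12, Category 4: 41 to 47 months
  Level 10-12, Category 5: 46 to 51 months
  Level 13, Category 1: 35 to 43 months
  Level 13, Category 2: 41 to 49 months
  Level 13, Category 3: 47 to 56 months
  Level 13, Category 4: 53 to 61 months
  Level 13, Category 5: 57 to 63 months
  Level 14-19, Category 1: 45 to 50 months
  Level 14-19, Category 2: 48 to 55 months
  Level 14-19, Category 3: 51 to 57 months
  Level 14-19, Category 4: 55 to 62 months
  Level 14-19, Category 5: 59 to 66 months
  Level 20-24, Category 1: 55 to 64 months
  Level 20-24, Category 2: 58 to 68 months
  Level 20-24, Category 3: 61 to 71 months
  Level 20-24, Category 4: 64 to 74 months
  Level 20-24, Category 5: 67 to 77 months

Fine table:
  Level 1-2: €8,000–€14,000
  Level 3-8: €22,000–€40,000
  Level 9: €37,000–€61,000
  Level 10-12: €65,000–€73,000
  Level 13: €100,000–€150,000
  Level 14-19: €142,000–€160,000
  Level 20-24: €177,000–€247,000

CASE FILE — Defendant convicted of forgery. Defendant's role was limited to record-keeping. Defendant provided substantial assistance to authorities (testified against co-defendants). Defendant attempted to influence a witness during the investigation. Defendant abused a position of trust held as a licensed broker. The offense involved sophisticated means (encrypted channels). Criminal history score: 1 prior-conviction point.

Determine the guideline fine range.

Base offense level for forgery: 10.
A1 applies: 10 − 3 = 7.
A2 applies: 7 − 2 = 5.
A3 applies (level before this adjustment is 5 < 15, so +1): 5 + 1 = 6.
A4 applies (level before this adjustment is 6 < 18, so +1): 6 + 1 = 7.
A5 applies: 7 + 2 = 9.
Final offense level: 9.
Level 9 falls in the 9 band.
Fine table: Level 9 → €37,000–€61,000.

€37,000–€61,000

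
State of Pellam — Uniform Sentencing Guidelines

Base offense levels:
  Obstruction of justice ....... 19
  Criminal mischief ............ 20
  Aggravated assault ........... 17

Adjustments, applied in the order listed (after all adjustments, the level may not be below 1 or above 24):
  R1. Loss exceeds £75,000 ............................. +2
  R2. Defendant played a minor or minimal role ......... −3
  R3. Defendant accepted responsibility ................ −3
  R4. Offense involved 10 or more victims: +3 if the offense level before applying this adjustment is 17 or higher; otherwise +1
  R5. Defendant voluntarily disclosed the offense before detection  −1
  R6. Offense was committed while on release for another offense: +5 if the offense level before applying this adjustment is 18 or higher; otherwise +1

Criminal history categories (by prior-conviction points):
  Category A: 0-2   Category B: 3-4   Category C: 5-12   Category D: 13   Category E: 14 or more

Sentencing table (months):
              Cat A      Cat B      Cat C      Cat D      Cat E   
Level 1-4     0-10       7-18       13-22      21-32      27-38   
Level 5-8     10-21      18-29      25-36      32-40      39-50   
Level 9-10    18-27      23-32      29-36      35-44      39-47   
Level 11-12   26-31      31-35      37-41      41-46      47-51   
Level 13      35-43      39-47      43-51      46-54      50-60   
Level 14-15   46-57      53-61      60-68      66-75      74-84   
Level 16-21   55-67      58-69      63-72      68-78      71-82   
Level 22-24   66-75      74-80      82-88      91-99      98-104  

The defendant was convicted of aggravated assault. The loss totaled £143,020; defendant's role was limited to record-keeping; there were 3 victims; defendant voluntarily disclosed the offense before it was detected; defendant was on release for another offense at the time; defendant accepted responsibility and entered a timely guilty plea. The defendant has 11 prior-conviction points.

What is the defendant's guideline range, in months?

Base offense level for aggravated assault: 17.
R1 applies: 17 + 2 = 19.
R2 applies: 19 − 3 = 16.
R3 applies: 16 − 3 = 13.
R5 applies: 13 − 1 = 12.
R6 applies (level before this adjustment is 12 < 18, so +1): 12 + 1 = 13.
Final offense level: 13.
Criminal history: 11 prior points → Category C (5-12).
Level 13 falls in the 13 band.
Grid: Level 13 × Category C = 43-51 months.

43-51 months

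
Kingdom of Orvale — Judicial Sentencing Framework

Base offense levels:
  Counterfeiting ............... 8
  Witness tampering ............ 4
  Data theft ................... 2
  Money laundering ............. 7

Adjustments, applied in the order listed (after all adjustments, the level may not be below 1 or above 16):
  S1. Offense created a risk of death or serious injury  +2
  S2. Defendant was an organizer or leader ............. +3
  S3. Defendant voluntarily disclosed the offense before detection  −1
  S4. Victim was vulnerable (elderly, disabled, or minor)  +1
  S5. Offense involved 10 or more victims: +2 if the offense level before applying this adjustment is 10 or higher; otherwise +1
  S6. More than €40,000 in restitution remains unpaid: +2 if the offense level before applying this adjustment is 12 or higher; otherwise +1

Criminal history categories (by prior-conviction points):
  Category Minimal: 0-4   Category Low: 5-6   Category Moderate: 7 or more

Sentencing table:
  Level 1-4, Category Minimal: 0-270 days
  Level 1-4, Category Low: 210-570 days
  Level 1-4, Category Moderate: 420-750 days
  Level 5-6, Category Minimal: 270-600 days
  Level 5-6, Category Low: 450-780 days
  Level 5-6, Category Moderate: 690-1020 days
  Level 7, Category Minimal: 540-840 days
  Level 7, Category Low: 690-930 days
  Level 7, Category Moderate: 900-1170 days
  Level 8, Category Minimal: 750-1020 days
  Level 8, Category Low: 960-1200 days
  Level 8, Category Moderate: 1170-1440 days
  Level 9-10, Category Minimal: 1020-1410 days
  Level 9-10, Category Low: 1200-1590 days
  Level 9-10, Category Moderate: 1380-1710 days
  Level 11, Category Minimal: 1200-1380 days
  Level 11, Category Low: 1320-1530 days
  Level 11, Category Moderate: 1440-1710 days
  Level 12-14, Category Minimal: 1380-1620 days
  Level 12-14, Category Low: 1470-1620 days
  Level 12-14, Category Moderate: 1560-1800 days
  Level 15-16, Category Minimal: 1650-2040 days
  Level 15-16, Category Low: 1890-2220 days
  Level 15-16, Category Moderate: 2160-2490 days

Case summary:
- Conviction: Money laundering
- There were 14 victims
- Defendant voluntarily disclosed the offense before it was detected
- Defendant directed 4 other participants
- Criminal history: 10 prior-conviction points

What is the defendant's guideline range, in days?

1380-1710 days

Base offense level for money laundering: 7.
S2 applies: 7 + 3 = 10.
S3 applies: 10 − 1 = 9.
S5 applies (level before this adjustment is 9 < 10, so +1): 9 + 1 = 10.
S6 does not apply.
Final offense level: 10.
Criminal history: 10 prior points → Category Moderate (7+).
Level 10 falls in the 9-10 band.
Grid: Level 9-10 × Category Moderate = 1380-1710 days.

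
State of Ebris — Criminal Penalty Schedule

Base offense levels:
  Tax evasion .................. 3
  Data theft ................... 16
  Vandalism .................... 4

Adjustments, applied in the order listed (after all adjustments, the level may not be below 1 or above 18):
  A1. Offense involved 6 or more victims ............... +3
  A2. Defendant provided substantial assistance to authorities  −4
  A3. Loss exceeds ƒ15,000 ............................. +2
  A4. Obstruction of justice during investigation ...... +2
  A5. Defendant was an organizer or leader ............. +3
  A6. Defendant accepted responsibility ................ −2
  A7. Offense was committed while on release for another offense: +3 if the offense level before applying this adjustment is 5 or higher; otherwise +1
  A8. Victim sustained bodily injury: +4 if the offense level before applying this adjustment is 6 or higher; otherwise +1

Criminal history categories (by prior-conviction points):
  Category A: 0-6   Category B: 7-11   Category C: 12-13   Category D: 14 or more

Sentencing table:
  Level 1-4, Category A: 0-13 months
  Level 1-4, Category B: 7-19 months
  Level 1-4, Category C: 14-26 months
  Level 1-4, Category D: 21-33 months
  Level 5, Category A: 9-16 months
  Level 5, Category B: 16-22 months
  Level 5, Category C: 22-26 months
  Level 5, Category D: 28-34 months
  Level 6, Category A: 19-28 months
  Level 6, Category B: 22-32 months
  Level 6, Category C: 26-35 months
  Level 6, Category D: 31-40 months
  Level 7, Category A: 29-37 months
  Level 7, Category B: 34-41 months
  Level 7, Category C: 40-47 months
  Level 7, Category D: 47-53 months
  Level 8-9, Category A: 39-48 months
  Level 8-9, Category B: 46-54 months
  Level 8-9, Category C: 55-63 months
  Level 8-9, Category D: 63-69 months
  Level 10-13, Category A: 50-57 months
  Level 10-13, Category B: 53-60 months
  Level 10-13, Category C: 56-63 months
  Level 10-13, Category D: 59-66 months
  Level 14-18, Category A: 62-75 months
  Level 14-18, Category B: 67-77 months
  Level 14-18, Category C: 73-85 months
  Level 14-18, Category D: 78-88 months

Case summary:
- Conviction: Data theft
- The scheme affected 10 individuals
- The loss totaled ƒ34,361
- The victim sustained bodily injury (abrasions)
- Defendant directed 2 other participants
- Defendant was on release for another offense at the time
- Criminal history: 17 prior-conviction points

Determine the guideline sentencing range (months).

Base offense level for data theft: 16.
A1 applies: 16 + 3 = 19.
A3 applies: 19 + 2 = 21.
A4 does not apply.
A5 applies: 21 + 3 = 24.
A6 does not apply.
A7 applies (level before this adjustment is 24 ≥ 5, so +3): 24 + 3 = 27.
A8 applies (level before this adjustment is 27 ≥ 6, so +4): 27 + 4 = 31.
Level 31 exceeds the maximum of 18; capped at 18.
Final offense level: 18.
Criminal history: 17 prior points → Category D (14+).
Level 18 falls in the 14-18 band.
Grid: Level 14-18 × Category D = 78-88 months.

78-88 months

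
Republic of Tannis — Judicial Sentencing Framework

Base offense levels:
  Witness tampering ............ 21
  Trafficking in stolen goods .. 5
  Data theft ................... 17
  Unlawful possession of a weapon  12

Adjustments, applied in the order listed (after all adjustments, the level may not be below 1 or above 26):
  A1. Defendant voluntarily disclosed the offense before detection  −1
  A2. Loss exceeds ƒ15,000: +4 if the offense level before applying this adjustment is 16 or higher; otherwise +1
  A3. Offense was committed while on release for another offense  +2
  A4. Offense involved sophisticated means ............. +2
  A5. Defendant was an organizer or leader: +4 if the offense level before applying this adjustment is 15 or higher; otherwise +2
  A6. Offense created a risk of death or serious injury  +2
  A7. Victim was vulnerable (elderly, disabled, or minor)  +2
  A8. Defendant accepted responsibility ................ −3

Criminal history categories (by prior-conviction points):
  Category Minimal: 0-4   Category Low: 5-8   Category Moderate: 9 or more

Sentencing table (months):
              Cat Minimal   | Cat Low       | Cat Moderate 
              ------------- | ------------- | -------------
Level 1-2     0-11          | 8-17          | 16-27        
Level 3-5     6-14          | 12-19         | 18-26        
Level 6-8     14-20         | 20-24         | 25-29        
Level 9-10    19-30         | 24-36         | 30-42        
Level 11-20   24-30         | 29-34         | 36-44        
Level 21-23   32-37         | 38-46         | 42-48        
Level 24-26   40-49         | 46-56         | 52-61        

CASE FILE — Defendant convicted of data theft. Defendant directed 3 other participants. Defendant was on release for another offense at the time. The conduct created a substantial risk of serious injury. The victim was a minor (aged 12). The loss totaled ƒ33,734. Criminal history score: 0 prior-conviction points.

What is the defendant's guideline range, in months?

40-49 months

Base offense level for data theft: 17.
A1 does not apply.
A2 applies (level before this adjustment is 17 ≥ 16, so +4): 17 + 4 = 21.
A3 applies: 21 + 2 = 23.
A4 does not apply.
A5 applies (level before this adjustment is 23 ≥ 15, so +4): 23 + 4 = 27.
A6 applies: 27 + 2 = 29.
A7 applies: 29 + 2 = 31.
Level 31 exceeds the maximum of 26; capped at 26.
Final offense level: 26.
Criminal history: 0 prior points → Category Minimal (0-4).
Level 26 falls in the 24-26 band.
Grid: Level 24-26 × Category Minimal = 40-49 months.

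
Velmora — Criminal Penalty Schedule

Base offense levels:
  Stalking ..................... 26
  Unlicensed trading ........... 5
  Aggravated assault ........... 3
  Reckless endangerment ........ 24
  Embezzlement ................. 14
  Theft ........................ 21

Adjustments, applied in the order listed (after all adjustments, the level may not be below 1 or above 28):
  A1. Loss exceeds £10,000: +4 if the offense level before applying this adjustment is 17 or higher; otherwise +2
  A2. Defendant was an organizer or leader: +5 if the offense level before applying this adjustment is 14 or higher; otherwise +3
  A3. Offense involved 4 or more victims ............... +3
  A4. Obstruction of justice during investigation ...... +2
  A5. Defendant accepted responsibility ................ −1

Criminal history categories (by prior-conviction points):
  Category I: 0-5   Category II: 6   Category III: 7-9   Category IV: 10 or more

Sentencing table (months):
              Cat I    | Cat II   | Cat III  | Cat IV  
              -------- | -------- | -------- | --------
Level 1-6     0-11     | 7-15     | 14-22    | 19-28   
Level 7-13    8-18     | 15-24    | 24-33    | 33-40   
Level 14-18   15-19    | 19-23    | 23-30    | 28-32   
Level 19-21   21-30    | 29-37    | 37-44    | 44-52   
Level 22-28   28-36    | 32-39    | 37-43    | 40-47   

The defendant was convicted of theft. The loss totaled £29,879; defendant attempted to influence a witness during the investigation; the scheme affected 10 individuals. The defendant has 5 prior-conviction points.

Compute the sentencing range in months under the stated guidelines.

Base offense level for theft: 21.
A1 applies (level before this adjustment is 21 ≥ 17, so +4): 21 + 4 = 25.
A2 does not apply.
A3 applies: 25 + 3 = 28.
A4 applies: 28 + 2 = 30.
Level 30 exceeds the maximum of 28; capped at 28.
Final offense level: 28.
Criminal history: 5 prior points → Category I (0-5).
Level 28 falls in the 22-28 band.
Grid: Level 22-28 × Category I = 28-36 months.

28-36 months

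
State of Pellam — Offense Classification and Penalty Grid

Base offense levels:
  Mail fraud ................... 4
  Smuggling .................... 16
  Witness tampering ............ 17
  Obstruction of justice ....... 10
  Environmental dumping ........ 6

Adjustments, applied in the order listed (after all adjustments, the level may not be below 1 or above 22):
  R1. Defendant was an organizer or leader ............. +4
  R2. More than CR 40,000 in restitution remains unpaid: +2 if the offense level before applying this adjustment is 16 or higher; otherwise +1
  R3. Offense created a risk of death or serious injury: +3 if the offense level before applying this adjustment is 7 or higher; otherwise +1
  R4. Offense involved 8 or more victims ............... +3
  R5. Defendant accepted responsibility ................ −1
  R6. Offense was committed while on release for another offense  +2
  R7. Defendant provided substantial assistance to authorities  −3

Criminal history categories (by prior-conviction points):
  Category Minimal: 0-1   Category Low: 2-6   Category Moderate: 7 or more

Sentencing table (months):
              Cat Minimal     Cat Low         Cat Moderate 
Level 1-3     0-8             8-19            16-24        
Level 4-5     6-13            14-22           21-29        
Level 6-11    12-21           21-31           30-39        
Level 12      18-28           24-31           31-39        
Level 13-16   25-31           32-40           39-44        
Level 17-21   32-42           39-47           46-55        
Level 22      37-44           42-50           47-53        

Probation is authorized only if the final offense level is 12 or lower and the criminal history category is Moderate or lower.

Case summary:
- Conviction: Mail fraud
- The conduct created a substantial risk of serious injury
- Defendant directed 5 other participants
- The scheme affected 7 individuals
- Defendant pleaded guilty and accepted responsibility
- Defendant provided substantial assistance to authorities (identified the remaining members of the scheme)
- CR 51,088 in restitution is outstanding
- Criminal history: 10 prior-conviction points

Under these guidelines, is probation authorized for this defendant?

Yes

Base offense level for mail fraud: 4.
R1 applies: 4 + 4 = 8.
R2 applies (level before this adjustment is 8 < 16, so +1): 8 + 1 = 9.
R3 applies (level before this adjustment is 9 ≥ 7, so +3): 9 + 3 = 12.
R4 does not apply.
R5 applies: 12 − 1 = 11.
R7 applies: 11 − 3 = 8.
Final offense level: 8.
Criminal history: 10 prior points → Category Moderate (7+).
Level 8 falls in the 6-11 band.
Grid: Level 6-11 × Category Moderate = 30-39 months.
Probation check: level 8 ≤ 12 and category Moderate ≤ Moderate → eligible.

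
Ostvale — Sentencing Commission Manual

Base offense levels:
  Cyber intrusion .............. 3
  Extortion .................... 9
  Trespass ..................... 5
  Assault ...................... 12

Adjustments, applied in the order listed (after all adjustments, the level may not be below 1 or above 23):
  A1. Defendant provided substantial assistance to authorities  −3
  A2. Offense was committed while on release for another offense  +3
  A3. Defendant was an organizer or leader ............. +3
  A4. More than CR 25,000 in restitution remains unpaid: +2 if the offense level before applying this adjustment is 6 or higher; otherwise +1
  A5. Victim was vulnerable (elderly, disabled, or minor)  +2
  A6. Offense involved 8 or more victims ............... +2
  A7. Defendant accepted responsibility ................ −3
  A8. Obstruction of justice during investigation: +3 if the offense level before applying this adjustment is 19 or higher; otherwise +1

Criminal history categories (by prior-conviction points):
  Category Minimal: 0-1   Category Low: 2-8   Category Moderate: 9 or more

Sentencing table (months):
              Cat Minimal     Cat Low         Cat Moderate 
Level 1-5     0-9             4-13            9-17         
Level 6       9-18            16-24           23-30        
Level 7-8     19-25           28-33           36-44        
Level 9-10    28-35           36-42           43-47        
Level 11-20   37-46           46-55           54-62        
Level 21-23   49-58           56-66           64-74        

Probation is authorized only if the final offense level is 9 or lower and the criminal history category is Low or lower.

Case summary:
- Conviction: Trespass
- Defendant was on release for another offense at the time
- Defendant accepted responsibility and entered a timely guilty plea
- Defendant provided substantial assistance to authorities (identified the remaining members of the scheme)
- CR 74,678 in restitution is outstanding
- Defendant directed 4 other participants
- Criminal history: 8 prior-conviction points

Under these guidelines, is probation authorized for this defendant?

Base offense level for trespass: 5.
A1 applies: 5 − 3 = 2.
A2 applies: 2 + 3 = 5.
A3 applies: 5 + 3 = 8.
A4 applies (level before this adjustment is 8 ≥ 6, so +2): 8 + 2 = 10.
A7 applies: 10 − 3 = 7.
A8 does not apply.
Final offense level: 7.
Criminal history: 8 prior points → Category Low (2-8).
Level 7 falls in the 7-8 band.
Grid: Level 7-8 × Category Low = 28-33 months.
Probation check: level 7 ≤ 9 and category Low ≤ Low → eligible.

Yes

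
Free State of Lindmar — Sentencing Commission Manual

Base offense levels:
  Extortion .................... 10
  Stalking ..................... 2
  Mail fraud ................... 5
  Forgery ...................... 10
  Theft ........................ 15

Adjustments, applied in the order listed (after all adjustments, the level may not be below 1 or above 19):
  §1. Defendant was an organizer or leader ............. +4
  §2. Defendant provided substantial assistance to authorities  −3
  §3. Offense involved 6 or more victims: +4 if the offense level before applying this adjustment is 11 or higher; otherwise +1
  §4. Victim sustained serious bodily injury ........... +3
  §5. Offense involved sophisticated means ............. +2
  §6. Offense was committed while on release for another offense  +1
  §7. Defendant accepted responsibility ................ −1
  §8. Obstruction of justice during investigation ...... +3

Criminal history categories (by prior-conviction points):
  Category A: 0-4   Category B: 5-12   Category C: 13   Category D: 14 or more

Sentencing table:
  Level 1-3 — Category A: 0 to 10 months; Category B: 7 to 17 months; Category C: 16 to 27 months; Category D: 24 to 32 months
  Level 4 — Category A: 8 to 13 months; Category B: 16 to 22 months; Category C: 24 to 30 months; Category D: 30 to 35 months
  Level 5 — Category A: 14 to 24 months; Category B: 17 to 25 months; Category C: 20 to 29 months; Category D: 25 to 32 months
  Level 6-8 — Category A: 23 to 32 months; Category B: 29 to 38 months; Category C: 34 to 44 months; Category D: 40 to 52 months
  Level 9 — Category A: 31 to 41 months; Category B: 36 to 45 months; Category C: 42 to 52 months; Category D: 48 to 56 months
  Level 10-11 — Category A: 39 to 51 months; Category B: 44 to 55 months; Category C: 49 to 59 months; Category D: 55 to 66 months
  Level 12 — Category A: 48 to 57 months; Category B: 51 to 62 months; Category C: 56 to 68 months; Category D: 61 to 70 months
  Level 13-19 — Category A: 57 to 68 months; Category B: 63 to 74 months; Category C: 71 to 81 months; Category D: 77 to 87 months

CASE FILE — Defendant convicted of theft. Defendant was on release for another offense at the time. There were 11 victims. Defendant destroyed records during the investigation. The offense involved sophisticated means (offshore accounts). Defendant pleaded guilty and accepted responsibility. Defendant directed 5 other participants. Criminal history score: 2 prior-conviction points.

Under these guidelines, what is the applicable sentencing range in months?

Base offense level for theft: 15.
§1 applies: 15 + 4 = 19.
§2 does not apply.
§3 applies (level before this adjustment is 19 ≥ 11, so +4): 19 + 4 = 23.
§4 does not apply.
§5 applies: 23 + 2 = 25.
§6 applies: 25 + 1 = 26.
§7 applies: 26 − 1 = 25.
§8 applies: 25 + 3 = 28.
Level 28 exceeds the maximum of 19; capped at 19.
Final offense level: 19.
Criminal history: 2 prior points → Category A (0-4).
Level 19 falls in the 13-19 band.
Grid: Level 13-19 × Category A = 57-68 months.

57-68 months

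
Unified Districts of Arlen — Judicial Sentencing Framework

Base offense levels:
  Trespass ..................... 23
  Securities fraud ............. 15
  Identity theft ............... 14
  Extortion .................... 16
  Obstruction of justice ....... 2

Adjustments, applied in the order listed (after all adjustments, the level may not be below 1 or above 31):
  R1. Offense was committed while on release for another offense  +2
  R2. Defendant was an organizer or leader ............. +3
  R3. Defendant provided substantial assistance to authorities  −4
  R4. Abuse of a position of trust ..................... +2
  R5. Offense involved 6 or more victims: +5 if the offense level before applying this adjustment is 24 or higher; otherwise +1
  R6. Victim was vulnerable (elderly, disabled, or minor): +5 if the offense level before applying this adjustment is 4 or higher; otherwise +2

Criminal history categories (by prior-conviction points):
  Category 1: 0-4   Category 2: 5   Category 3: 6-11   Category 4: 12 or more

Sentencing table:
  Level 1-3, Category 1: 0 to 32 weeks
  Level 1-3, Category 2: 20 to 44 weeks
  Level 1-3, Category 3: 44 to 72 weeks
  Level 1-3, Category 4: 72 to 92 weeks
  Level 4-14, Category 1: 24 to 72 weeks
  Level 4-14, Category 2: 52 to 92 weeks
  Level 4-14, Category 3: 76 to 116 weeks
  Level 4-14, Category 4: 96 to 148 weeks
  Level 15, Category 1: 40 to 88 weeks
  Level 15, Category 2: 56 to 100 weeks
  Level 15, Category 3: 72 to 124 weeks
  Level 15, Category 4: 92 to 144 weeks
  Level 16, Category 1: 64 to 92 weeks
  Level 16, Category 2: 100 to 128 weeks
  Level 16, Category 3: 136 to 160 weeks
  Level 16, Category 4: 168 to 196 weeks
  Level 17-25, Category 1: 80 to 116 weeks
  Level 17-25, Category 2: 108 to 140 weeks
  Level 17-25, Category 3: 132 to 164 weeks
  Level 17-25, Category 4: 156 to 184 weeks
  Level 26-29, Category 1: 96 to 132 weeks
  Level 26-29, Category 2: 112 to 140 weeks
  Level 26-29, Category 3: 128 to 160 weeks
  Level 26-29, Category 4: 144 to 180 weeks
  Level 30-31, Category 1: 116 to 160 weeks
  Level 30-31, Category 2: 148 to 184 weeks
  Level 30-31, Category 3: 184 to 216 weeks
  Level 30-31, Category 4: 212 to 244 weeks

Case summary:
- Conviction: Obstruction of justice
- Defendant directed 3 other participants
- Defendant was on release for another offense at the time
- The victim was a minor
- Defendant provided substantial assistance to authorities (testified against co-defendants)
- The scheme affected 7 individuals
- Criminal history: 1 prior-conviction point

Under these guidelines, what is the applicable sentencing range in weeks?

24-72 weeks

Base offense level for obstruction of justice: 2.
R1 applies: 2 + 2 = 4.
R2 applies: 4 + 3 = 7.
R3 applies: 7 − 4 = 3.
R4 does not apply.
R5 applies (level before this adjustment is 3 < 24, so +1): 3 + 1 = 4.
R6 applies (level before this adjustment is 4 ≥ 4, so +5): 4 + 5 = 9.
Final offense level: 9.
Criminal history: 1 prior point → Category 1 (0-4).
Level 9 falls in the 4-14 band.
Grid: Level 4-14 × Category 1 = 24-72 weeks.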